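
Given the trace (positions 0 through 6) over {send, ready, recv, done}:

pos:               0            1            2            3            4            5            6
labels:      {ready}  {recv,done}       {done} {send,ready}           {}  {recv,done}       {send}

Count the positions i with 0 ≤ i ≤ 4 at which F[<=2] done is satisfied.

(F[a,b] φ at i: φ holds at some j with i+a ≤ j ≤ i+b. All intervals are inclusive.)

5

Evaluate at each i in [0,4]:
  i=0: ✓ (witness j=1)
  i=1: ✓ (witness j=1)
  i=2: ✓ (witness j=2)
  i=3: ✓ (witness j=5)
  i=4: ✓ (witness j=5)
Positions where it holds: {0, 1, 2, 3, 4} → 5.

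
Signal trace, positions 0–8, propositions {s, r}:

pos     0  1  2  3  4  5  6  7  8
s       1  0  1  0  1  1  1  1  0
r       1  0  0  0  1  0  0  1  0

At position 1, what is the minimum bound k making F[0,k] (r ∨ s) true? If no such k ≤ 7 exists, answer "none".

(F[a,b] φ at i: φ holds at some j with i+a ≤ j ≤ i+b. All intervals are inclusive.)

1

Scan j = 1,2,… for (r ∨ s):
  j=1: fails
  j=2: holds
First hit at j=2, so smallest k = 2-1 = 1.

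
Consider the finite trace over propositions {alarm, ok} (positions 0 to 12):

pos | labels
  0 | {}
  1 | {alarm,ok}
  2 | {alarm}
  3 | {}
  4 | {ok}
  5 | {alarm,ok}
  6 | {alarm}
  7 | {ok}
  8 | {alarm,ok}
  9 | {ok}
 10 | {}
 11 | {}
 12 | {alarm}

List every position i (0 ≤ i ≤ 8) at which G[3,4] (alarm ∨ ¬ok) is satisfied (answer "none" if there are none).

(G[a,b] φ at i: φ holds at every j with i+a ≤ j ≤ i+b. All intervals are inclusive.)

Evaluate at each i in [0,8]:
  i=0: ✗ (fails at j=4)
  i=1: ✗ (fails at j=4)
  i=2: ✓ (all of [5,6])
  i=3: ✗ (fails at j=7)
  i=4: ✗ (fails at j=7)
  i=5: ✗ (fails at j=9)
  i=6: ✗ (fails at j=9)
  i=7: ✓ (all of [10,11])
  i=8: ✓ (all of [11,12])

2, 7, 8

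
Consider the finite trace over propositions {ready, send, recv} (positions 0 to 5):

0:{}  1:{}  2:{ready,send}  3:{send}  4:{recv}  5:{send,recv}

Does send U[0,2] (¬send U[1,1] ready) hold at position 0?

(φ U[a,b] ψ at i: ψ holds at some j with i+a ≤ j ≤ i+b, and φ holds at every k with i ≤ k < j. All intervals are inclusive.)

Does not hold

Need some j in [0,2] with (¬send U[1,1] ready), and send at every k in [0,j-1].
  j=0: (¬send U[1,1] ready) — fails.
  j=1: (¬send U[1,1] ready) holds, but send fails at k=0 → not this j.
  j=2: (¬send U[1,1] ready) — fails.
No j in the window works → until fails.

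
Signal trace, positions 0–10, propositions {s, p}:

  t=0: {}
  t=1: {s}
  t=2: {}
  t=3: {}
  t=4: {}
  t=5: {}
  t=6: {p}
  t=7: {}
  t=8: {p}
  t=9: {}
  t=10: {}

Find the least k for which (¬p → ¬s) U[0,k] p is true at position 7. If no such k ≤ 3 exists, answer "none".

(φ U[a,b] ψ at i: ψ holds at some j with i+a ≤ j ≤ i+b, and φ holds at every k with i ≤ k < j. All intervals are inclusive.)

1

Need earliest j ≥ 7 with p, and (¬p → ¬s) at every k in [7,j-1].
  j=7: rhs fails.
  j=8: rhs holds; lhs holds on [7,7]. k = 1.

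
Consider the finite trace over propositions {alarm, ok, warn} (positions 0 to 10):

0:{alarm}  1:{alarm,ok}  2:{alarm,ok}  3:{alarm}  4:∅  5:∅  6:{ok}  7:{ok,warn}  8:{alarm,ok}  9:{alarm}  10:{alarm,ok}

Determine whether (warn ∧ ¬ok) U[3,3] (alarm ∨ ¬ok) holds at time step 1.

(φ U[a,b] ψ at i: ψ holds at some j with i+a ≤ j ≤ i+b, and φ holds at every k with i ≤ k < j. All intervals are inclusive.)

No

Need some j in [4,4] with (alarm ∨ ¬ok), and (warn ∧ ¬ok) at every k in [1,j-1].
  j=4: (alarm ∨ ¬ok) holds, but (warn ∧ ¬ok) fails at k=1 → not this j.
No j in the window works → until fails.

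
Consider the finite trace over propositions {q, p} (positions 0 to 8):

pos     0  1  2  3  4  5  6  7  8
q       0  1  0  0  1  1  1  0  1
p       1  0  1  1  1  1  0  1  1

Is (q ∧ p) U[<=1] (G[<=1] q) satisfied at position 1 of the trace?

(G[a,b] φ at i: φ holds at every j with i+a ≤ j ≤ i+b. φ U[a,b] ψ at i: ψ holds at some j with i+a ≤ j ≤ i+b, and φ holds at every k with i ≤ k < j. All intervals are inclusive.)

Does not hold

Need some j in [1,2] with G[<=1] q, and (q ∧ p) at every k in [1,j-1].
  j=1: G[<=1] q — fails at 2.
  j=2: G[<=1] q — fails at 2.
No j in the window works → until fails.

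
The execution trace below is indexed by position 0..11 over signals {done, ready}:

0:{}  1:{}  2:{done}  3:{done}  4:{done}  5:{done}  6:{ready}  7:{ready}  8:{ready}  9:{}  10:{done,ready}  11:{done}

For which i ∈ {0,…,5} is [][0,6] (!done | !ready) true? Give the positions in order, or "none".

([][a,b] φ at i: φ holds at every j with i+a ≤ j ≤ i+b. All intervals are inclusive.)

0, 1, 2, 3

Evaluate at each i in [0,5]:
  i=0: ✓ (all of [0,6])
  i=1: ✓ (all of [1,7])
  i=2: ✓ (all of [2,8])
  i=3: ✓ (all of [3,9])
  i=4: ✗ (fails at j=10)
  i=5: ✗ (fails at j=10)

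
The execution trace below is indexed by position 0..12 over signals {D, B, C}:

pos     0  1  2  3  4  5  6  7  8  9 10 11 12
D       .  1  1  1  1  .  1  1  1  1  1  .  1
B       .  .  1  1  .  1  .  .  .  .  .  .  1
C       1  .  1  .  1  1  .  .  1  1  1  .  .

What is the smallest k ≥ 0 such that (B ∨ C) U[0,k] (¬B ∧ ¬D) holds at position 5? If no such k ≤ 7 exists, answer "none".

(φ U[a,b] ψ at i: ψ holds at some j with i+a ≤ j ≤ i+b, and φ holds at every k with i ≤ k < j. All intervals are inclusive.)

none

Need earliest j ≥ 5 with (¬B ∧ ¬D), and (B ∨ C) at every k in [5,j-1].
  j=5: rhs fails.
  j=6: rhs fails.
  j=7: rhs fails.
  j=8: rhs fails.
  j=9: rhs fails.
  j=10: rhs fails.
  j=11: rhs holds but lhs fails at k=6.
  j=12: rhs fails.
No witness within the range → none.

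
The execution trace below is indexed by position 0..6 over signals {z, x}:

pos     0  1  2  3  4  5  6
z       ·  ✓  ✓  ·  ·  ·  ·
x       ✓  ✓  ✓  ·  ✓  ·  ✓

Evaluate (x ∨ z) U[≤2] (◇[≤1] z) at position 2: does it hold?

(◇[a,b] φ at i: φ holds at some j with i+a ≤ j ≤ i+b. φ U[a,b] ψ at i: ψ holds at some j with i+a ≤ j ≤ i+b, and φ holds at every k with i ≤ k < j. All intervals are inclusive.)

Yes

Need some j in [2,4] with ◇[≤1] z, and (x ∨ z) at every k in [2,j-1].
  j=2: ◇[≤1] z holds; no prefix to check → satisfied.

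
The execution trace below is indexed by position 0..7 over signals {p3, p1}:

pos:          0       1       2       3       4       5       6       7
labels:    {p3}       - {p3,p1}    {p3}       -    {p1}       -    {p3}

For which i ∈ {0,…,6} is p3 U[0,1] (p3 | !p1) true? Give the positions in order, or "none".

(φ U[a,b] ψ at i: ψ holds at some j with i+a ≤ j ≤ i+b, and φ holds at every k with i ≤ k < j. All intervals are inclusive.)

0, 1, 2, 3, 4, 6

Evaluate at each i in [0,6]:
  i=0: ✓ (rhs at j=0)
  i=1: ✓ (rhs at j=1)
  i=2: ✓ (rhs at j=2)
  i=3: ✓ (rhs at j=3)
  i=4: ✓ (rhs at j=4)
  i=5: ✗ (lhs fails at k=5 before rhs at j=6)
  i=6: ✓ (rhs at j=6)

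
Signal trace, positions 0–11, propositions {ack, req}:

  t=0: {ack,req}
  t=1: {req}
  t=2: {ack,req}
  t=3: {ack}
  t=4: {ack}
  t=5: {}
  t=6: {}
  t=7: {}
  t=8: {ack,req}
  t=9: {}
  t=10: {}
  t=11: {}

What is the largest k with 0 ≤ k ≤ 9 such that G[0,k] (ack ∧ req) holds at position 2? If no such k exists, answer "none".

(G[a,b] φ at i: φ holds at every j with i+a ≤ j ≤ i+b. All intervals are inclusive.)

(ack ∧ req) must hold from j=2 onward; find where it first fails.
  j=2: holds
  j=3: fails
Holds on [2,2], so largest k = 0.

0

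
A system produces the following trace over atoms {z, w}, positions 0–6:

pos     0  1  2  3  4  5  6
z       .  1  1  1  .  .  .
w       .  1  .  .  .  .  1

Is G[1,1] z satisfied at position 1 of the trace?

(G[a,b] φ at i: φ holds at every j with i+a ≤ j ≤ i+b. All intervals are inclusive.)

Check z at every j in [2,2]:
  j=2: true
All positions satisfy it → formula holds.

Holds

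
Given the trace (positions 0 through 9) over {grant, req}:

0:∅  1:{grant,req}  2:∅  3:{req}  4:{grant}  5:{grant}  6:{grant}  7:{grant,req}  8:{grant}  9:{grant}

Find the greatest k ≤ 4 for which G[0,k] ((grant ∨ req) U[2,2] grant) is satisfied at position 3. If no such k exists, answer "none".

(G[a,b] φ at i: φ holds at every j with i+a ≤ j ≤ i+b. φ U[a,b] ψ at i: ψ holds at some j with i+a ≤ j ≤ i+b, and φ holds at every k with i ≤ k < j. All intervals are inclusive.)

((grant ∨ req) U[2,2] grant) must hold from j=3 onward; find where it first fails.
  j=3: holds
  j=4: holds
  j=5: holds
  j=6: holds
  j=7: holds
Holds through j=7; largest k = 4.

4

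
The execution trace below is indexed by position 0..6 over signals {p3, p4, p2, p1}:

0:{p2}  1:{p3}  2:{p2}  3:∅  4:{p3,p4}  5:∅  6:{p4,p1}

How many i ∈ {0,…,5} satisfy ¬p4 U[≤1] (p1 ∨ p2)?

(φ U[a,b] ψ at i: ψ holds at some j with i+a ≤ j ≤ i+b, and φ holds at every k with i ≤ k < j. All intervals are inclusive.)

4

Evaluate at each i in [0,5]:
  i=0: ✓ (rhs at j=0)
  i=1: ✓ (rhs at j=2; lhs holds on [1,1])
  i=2: ✓ (rhs at j=2)
  i=3: ✗ (no rhs in [3,4])
  i=4: ✗ (no rhs in [4,5])
  i=5: ✓ (rhs at j=6; lhs holds on [5,5])
Positions where it holds: {0, 1, 2, 5} → 4.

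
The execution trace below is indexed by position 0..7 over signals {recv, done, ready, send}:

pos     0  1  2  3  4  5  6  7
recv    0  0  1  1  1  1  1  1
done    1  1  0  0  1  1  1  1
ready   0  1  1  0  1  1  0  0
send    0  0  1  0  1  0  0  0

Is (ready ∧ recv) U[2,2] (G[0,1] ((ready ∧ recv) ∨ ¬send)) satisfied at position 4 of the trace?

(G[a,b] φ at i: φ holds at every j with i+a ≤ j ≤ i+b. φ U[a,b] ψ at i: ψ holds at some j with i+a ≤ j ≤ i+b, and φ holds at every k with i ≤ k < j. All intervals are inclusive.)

Holds

Need some j in [6,6] with G[0,1] ((ready ∧ recv) ∨ ¬send), and (ready ∧ recv) at every k in [4,j-1].
  j=6: G[0,1] ((ready ∧ recv) ∨ ¬send) holds; (ready ∧ recv) holds at every k in [4,5] → satisfied.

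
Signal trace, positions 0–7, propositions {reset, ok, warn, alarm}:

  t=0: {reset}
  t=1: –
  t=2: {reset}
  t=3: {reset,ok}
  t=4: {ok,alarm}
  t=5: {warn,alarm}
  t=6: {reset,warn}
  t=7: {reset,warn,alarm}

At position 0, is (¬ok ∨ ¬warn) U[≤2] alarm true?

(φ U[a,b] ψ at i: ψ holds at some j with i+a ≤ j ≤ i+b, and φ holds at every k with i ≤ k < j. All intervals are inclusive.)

Does not hold

Need some j in [0,2] with alarm, and (¬ok ∨ ¬warn) at every k in [0,j-1].
  j=0: alarm false.
  j=1: alarm false.
  j=2: alarm false.
No j in the window works → until fails.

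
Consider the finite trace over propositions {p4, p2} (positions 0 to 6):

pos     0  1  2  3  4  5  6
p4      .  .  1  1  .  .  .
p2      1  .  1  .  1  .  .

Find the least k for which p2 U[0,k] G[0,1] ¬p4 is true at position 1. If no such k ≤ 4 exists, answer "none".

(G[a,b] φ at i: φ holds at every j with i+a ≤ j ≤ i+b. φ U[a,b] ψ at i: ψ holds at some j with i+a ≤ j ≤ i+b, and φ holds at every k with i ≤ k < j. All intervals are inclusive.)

none

Need earliest j ≥ 1 with G[0,1] ¬p4, and p2 at every k in [1,j-1].
  j=1: rhs fails.
  j=2: rhs fails.
  j=3: rhs fails.
  j=4: rhs holds but lhs fails at k=1.
  j=5: rhs holds but lhs fails at k=1.
No witness within the range → none.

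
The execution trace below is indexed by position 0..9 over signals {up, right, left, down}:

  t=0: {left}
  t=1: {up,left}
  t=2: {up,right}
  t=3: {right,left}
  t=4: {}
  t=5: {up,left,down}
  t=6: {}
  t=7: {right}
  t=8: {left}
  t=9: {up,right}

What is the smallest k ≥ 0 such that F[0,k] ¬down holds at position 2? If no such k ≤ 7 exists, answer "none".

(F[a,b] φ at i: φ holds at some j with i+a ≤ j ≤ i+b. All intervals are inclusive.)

0

Scan j = 2,3,… for ¬down:
  j=2: holds
First hit at j=2, so smallest k = 2-2 = 0.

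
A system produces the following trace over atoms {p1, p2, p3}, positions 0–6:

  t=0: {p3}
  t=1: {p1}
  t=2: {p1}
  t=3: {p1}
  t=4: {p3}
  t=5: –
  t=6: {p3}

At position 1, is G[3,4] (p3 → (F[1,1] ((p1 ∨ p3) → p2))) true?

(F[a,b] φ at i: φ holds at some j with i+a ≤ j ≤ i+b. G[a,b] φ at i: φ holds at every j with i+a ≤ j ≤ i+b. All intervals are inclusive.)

Check (p3 → (F[1,1] ((p1 ∨ p3) → p2))) at every j in [4,5]:
  j=4: antecedent true; consequent holds (witness at 5) → ✓
  j=5: antecedent false → ✓
All positions satisfy it → formula holds.

Holds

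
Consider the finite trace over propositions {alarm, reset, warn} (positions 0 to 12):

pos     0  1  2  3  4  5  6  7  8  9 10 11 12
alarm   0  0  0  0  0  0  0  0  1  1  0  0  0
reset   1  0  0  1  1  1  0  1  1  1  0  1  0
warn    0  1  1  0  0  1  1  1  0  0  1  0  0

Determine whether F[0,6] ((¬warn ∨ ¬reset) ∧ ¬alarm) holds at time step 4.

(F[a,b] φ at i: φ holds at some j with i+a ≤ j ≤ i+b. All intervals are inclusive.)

Holds

Check ((¬warn ∨ ¬reset) ∧ ¬alarm) at each j in [4,10]:
  j=4: true
  j=5: false
  j=6: true
  j=7: false
  j=8: false
  j=9: false
  j=10: true
Found at j=4 → formula holds.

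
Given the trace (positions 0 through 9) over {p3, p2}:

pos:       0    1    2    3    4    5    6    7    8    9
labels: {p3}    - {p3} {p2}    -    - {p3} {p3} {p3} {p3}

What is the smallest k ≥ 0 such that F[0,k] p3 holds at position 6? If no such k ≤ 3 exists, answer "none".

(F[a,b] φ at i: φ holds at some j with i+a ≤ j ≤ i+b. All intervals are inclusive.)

0

Scan j = 6,7,… for p3:
  j=6: holds
First hit at j=6, so smallest k = 6-6 = 0.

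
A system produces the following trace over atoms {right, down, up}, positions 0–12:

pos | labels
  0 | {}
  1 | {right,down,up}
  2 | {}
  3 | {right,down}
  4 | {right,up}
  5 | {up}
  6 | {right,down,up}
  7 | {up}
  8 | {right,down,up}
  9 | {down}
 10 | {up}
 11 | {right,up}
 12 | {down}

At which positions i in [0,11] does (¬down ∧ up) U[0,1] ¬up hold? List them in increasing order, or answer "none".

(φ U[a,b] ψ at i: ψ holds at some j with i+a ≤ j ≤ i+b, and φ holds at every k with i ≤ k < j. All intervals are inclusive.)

Evaluate at each i in [0,11]:
  i=0: ✓ (rhs at j=0)
  i=1: ✗ (lhs fails at k=1 before rhs at j=2)
  i=2: ✓ (rhs at j=2)
  i=3: ✓ (rhs at j=3)
  i=4: ✗ (no rhs in [4,5])
  i=5: ✗ (no rhs in [5,6])
  i=6: ✗ (no rhs in [6,7])
  i=7: ✗ (no rhs in [7,8])
  i=8: ✗ (lhs fails at k=8 before rhs at j=9)
  i=9: ✓ (rhs at j=9)
  i=10: ✗ (no rhs in [10,11])
  i=11: ✓ (rhs at j=12; lhs holds on [11,11])

0, 2, 3, 9, 11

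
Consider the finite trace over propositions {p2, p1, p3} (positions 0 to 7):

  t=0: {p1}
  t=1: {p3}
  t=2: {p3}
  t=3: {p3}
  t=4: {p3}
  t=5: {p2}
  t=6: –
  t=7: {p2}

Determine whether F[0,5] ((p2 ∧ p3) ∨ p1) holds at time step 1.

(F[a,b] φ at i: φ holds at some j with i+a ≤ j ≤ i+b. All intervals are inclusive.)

Check ((p2 ∧ p3) ∨ p1) at each j in [1,6]:
  j=1: false
  j=2: false
  j=3: false
  j=4: false
  j=5: false
  j=6: false
No position in the window satisfies it → formula fails.

False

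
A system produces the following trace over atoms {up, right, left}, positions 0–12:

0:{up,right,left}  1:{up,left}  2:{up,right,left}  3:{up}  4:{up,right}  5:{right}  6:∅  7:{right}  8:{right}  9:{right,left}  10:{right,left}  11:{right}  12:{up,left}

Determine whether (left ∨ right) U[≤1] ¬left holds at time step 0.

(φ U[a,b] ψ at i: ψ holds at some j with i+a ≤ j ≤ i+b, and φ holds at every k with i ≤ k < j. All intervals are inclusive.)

No

Need some j in [0,1] with ¬left, and (left ∨ right) at every k in [0,j-1].
  j=0: ¬left false.
  j=1: ¬left false.
No j in the window works → until fails.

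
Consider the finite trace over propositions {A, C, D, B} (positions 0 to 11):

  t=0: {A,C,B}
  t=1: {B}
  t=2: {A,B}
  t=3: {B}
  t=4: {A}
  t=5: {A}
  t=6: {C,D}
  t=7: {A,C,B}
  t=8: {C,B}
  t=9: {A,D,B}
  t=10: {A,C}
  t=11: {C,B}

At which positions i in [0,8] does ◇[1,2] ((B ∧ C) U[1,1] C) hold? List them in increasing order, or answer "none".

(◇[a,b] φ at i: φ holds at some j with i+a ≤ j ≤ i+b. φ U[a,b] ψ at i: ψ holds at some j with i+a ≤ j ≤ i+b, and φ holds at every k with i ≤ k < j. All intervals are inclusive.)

Evaluate at each i in [0,8]:
  i=0: ✗ (none in [1,2])
  i=1: ✗ (none in [2,3])
  i=2: ✗ (none in [3,4])
  i=3: ✗ (none in [4,5])
  i=4: ✗ (none in [5,6])
  i=5: ✓ (witness j=7)
  i=6: ✓ (witness j=7)
  i=7: ✗ (none in [8,9])
  i=8: ✗ (none in [9,10])

5, 6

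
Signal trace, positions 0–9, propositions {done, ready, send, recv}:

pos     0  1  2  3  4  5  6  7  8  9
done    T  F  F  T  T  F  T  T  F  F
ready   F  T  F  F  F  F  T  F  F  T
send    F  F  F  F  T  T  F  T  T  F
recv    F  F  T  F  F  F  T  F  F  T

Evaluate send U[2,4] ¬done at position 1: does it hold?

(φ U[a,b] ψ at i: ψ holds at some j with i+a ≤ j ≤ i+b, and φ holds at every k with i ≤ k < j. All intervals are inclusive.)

Need some j in [3,5] with ¬done, and send at every k in [1,j-1].
  j=3: ¬done false.
  j=4: ¬done false.
  j=5: ¬done holds, but send fails at k=1 → not this j.
No j in the window works → until fails.

False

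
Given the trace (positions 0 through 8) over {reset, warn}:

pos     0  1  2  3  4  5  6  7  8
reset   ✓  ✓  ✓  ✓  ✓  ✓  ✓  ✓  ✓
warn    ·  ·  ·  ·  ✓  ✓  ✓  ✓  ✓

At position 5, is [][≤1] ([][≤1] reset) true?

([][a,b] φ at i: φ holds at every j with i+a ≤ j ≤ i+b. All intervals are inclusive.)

Holds

Check [][≤1] reset at every j in [5,6]:
  j=5: holds on [5,6]
  j=6: holds on [6,7]
All positions satisfy it → formula holds.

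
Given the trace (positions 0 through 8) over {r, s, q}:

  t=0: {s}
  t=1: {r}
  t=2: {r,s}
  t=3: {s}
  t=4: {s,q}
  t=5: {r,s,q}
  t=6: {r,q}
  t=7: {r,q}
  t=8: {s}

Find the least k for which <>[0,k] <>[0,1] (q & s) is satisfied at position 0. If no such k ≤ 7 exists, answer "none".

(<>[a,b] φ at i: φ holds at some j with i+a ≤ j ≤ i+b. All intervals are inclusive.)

3

Scan j = 0,1,… for <>[0,1] (q & s):
  j=0: fails
  j=1: fails
  j=2: fails
  j=3: holds
First hit at j=3, so smallest k = 3-0 = 3.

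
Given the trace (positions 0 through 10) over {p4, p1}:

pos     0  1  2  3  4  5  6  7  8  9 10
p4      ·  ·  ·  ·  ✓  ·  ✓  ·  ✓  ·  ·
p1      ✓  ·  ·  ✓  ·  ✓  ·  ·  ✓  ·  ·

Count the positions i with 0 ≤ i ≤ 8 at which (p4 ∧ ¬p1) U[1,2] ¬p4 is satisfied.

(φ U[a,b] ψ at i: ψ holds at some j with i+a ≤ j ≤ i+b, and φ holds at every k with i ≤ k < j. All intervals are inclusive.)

2

Evaluate at each i in [0,8]:
  i=0: ✗ (lhs fails at k=0 before rhs at j=1)
  i=1: ✗ (lhs fails at k=1 before rhs at j=2)
  i=2: ✗ (lhs fails at k=2 before rhs at j=3)
  i=3: ✗ (lhs fails at k=3 before rhs at j=5)
  i=4: ✓ (rhs at j=5; lhs holds on [4,4])
  i=5: ✗ (lhs fails at k=5 before rhs at j=7)
  i=6: ✓ (rhs at j=7; lhs holds on [6,6])
  i=7: ✗ (lhs fails at k=7 before rhs at j=9)
  i=8: ✗ (lhs fails at k=8 before rhs at j=9)
Positions where it holds: {4, 6} → 2.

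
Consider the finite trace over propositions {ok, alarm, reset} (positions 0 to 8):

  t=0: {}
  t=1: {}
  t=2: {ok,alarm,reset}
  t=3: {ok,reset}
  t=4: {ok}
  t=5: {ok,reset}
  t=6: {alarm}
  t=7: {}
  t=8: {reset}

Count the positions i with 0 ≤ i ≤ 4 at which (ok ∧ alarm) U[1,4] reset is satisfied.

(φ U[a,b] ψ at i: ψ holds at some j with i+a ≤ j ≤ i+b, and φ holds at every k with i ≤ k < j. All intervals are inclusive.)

Evaluate at each i in [0,4]:
  i=0: ✗ (lhs fails at k=0 before rhs at j=2)
  i=1: ✗ (lhs fails at k=1 before rhs at j=2)
  i=2: ✓ (rhs at j=3; lhs holds on [2,2])
  i=3: ✗ (lhs fails at k=3 before rhs at j=5)
  i=4: ✗ (lhs fails at k=4 before rhs at j=5)
Positions where it holds: {2} → 1.

1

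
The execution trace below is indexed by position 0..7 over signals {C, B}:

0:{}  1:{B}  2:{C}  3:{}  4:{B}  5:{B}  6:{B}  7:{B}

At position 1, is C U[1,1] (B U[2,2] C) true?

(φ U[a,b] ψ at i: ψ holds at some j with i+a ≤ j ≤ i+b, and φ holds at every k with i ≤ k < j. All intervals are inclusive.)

Need some j in [2,2] with (B U[2,2] C), and C at every k in [1,j-1].
  j=2: (B U[2,2] C) — fails.
No j in the window works → until fails.

Does not hold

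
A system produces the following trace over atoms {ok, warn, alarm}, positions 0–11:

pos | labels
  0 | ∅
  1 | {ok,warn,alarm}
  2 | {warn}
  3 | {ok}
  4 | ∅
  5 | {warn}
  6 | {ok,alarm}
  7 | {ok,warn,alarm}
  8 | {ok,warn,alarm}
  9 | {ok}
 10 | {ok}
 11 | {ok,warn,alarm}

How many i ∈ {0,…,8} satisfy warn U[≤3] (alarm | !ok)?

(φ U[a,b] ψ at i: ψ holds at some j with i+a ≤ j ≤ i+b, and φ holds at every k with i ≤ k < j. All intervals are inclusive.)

Evaluate at each i in [0,8]:
  i=0: ✓ (rhs at j=0)
  i=1: ✓ (rhs at j=1)
  i=2: ✓ (rhs at j=2)
  i=3: ✗ (lhs fails at k=3 before rhs at j=4)
  i=4: ✓ (rhs at j=4)
  i=5: ✓ (rhs at j=5)
  i=6: ✓ (rhs at j=6)
  i=7: ✓ (rhs at j=7)
  i=8: ✓ (rhs at j=8)
Positions where it holds: {0, 1, 2, 4, 5, 6, 7, 8} → 8.

8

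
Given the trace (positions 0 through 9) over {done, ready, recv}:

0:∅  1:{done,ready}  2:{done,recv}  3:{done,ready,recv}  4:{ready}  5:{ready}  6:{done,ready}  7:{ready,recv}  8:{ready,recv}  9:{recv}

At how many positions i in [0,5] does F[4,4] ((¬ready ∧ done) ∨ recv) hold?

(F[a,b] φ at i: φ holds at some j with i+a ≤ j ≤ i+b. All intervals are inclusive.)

3

Evaluate at each i in [0,5]:
  i=0: ✗ (none in [4,4])
  i=1: ✗ (none in [5,5])
  i=2: ✗ (none in [6,6])
  i=3: ✓ (witness j=7)
  i=4: ✓ (witness j=8)
  i=5: ✓ (witness j=9)
Positions where it holds: {3, 4, 5} → 3.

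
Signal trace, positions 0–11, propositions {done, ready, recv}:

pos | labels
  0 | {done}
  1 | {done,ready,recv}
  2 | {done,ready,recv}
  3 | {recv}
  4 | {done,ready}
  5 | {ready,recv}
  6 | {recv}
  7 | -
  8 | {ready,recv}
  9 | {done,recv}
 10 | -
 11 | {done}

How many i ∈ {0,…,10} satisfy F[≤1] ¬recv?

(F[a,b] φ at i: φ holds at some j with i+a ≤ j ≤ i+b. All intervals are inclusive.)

Evaluate at each i in [0,10]:
  i=0: ✓ (witness j=0)
  i=1: ✗ (none in [1,2])
  i=2: ✗ (none in [2,3])
  i=3: ✓ (witness j=4)
  i=4: ✓ (witness j=4)
  i=5: ✗ (none in [5,6])
  i=6: ✓ (witness j=7)
  i=7: ✓ (witness j=7)
  i=8: ✗ (none in [8,9])
  i=9: ✓ (witness j=10)
  i=10: ✓ (witness j=10)
Positions where it holds: {0, 3, 4, 6, 7, 9, 10} → 7.

7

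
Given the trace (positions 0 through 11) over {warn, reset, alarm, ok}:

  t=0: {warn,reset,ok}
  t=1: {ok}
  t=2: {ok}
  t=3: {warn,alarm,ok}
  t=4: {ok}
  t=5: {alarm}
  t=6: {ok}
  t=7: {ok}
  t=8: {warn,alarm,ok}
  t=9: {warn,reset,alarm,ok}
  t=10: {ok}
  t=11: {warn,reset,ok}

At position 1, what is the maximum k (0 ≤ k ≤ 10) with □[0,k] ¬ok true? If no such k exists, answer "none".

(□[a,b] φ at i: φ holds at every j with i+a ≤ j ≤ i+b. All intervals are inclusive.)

none

¬ok must hold from j=1 onward; find where it first fails.
  j=1: fails → no k works.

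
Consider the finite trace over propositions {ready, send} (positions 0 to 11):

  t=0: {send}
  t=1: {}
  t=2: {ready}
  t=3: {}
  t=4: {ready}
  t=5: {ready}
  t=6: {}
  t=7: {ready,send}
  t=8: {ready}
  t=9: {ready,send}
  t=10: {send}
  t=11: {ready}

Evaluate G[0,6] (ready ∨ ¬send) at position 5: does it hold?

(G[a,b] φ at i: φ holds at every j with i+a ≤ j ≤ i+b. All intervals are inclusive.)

Check (ready ∨ ¬send) at every j in [5,11]:
  j=5: true
  j=6: true
  j=7: true
  j=8: true
  j=9: true
  j=10: false
  j=11: true
Fails at j=10 → formula fails.

Does not hold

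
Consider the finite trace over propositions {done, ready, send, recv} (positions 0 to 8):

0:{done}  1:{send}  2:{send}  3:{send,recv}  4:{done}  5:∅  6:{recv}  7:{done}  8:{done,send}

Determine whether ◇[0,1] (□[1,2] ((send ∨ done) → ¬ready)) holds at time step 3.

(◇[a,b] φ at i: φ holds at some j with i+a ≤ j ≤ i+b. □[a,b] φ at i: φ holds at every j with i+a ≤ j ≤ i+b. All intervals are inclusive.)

Yes

Check □[1,2] ((send ∨ done) → ¬ready) at each j in [3,4]:
  j=3: holds on [4,5]
  j=4: holds on [5,6]
Found at j=3 → formula holds.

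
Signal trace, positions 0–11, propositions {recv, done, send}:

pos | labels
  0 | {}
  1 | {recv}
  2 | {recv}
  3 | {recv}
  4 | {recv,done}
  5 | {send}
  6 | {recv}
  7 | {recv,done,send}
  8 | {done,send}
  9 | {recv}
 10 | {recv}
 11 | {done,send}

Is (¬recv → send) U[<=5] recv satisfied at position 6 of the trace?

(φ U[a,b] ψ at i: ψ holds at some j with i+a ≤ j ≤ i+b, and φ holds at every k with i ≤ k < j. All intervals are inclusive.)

Need some j in [6,11] with recv, and (¬recv → send) at every k in [6,j-1].
  j=6: recv holds; no prefix to check → satisfied.

Yes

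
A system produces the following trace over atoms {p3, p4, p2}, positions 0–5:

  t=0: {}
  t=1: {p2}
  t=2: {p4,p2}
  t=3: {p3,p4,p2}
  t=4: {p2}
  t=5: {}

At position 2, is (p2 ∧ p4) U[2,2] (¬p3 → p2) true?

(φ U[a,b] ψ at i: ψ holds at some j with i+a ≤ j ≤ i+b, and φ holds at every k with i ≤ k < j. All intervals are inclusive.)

Need some j in [4,4] with (¬p3 → p2), and (p2 ∧ p4) at every k in [2,j-1].
  j=4: (¬p3 → p2) holds; (p2 ∧ p4) holds at every k in [2,3] → satisfied.

True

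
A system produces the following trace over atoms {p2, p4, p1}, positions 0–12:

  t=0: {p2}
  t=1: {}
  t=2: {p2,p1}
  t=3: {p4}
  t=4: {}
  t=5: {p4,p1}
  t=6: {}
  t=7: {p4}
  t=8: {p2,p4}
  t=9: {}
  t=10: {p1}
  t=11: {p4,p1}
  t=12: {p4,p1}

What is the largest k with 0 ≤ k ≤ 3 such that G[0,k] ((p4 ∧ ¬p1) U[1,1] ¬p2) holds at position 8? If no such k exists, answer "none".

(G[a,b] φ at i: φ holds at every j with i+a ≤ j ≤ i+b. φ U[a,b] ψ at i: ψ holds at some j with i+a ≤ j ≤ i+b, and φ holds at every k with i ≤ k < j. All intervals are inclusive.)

((p4 ∧ ¬p1) U[1,1] ¬p2) must hold from j=8 onward; find where it first fails.
  j=8: holds
  j=9: fails
Holds on [8,8], so largest k = 0.

0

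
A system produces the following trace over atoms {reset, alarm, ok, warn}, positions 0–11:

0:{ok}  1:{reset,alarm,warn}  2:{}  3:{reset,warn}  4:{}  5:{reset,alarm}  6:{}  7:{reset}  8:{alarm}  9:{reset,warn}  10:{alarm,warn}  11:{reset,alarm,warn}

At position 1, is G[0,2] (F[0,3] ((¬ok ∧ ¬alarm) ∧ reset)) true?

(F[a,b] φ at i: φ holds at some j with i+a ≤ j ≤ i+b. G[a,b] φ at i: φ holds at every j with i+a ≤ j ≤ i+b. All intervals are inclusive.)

Yes

Check F[0,3] ((¬ok ∧ ¬alarm) ∧ reset) at every j in [1,3]:
  j=1: holds (witness at 3)
  j=2: holds (witness at 3)
  j=3: holds (witness at 3)
All positions satisfy it → formula holds.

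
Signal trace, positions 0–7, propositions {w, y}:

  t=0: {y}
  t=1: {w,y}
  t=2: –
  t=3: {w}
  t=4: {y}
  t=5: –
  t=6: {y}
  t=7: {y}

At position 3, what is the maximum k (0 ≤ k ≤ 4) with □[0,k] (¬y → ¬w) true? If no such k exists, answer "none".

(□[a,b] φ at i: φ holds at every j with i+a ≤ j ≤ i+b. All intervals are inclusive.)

none

(¬y → ¬w) must hold from j=3 onward; find where it first fails.
  j=3: fails → no k works.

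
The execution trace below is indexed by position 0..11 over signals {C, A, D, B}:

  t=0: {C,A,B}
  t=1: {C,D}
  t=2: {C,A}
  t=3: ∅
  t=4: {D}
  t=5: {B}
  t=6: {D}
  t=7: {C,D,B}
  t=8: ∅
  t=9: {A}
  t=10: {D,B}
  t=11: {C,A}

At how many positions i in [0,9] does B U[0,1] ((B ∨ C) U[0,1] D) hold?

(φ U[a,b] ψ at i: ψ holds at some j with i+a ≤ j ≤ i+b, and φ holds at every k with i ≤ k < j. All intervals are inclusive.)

6

Evaluate at each i in [0,9]:
  i=0: ✓ (rhs at j=0)
  i=1: ✓ (rhs at j=1)
  i=2: ✗ (no rhs in [2,3])
  i=3: ✗ (lhs fails at k=3 before rhs at j=4)
  i=4: ✓ (rhs at j=4)
  i=5: ✓ (rhs at j=5)
  i=6: ✓ (rhs at j=6)
  i=7: ✓ (rhs at j=7)
  i=8: ✗ (no rhs in [8,9])
  i=9: ✗ (lhs fails at k=9 before rhs at j=10)
Positions where it holds: {0, 1, 4, 5, 6, 7} → 6.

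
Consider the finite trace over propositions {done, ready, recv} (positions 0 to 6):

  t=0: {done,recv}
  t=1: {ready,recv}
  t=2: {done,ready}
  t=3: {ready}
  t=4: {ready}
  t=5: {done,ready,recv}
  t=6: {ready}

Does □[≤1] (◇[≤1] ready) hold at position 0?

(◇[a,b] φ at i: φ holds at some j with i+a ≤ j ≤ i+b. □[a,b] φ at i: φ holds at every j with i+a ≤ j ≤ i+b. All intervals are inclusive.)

True

Check ◇[≤1] ready at every j in [0,1]:
  j=0: holds (witness at 1)
  j=1: holds (witness at 1)
All positions satisfy it → formula holds.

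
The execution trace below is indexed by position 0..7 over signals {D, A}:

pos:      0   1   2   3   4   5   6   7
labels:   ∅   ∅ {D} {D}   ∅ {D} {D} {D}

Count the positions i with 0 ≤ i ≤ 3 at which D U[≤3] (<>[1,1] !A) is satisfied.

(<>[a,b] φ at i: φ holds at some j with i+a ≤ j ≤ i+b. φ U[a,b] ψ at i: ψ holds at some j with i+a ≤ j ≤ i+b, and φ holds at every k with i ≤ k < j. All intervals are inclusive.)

4

Evaluate at each i in [0,3]:
  i=0: ✓ (rhs at j=0)
  i=1: ✓ (rhs at j=1)
  i=2: ✓ (rhs at j=2)
  i=3: ✓ (rhs at j=3)
Positions where it holds: {0, 1, 2, 3} → 4.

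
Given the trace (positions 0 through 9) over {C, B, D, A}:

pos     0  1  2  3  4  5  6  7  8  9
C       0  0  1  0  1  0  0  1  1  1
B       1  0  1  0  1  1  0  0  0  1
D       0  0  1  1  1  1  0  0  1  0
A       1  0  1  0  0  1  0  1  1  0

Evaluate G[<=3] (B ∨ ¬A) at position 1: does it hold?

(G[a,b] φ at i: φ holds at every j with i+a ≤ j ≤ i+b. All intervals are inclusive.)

Yes

Check (B ∨ ¬A) at every j in [1,4]:
  j=1: true
  j=2: true
  j=3: true
  j=4: true
All positions satisfy it → formula holds.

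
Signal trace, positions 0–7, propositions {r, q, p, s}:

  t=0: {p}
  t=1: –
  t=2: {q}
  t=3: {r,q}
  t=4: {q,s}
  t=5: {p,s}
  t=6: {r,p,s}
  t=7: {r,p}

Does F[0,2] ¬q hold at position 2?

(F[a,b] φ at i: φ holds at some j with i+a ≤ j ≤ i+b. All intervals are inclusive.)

Does not hold

Check ¬q at each j in [2,4]:
  j=2: false
  j=3: false
  j=4: false
No position in the window satisfies it → formula fails.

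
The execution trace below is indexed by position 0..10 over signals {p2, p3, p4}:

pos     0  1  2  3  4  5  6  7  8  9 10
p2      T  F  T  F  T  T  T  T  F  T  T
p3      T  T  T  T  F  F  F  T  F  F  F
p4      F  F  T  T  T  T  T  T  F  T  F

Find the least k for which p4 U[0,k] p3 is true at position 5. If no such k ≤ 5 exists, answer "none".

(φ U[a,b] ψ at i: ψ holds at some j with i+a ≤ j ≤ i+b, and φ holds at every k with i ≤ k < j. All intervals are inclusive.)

Need earliest j ≥ 5 with p3, and p4 at every k in [5,j-1].
  j=5: rhs fails.
  j=6: rhs fails.
  j=7: rhs holds; lhs holds on [5,6]. k = 2.

2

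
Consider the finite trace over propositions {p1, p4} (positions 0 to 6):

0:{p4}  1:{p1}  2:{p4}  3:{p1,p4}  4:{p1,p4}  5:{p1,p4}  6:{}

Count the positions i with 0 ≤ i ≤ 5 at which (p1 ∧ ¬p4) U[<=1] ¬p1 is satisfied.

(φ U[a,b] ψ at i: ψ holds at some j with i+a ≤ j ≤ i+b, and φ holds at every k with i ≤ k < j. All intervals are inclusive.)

Evaluate at each i in [0,5]:
  i=0: ✓ (rhs at j=0)
  i=1: ✓ (rhs at j=2; lhs holds on [1,1])
  i=2: ✓ (rhs at j=2)
  i=3: ✗ (no rhs in [3,4])
  i=4: ✗ (no rhs in [4,5])
  i=5: ✗ (lhs fails at k=5 before rhs at j=6)
Positions where it holds: {0, 1, 2} → 3.

3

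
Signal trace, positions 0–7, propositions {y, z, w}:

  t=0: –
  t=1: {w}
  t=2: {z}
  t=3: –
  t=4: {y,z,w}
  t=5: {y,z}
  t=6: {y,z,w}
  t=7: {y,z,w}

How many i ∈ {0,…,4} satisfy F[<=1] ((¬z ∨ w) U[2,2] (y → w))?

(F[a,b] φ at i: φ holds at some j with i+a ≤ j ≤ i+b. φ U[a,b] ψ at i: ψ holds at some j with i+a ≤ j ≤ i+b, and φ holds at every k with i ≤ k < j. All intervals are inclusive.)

1

Evaluate at each i in [0,4]:
  i=0: ✓ (witness j=0)
  i=1: ✗ (none in [1,2])
  i=2: ✗ (none in [2,3])
  i=3: ✗ (none in [3,4])
  i=4: ✗ (none in [4,5])
Positions where it holds: {0} → 1.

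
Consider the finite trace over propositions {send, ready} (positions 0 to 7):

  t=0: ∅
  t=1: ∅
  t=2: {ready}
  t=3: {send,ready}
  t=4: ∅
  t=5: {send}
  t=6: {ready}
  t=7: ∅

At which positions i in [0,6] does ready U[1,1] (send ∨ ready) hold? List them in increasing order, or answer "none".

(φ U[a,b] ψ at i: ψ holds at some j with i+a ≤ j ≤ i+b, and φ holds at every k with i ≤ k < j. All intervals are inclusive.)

Evaluate at each i in [0,6]:
  i=0: ✗ (no rhs in [1,1])
  i=1: ✗ (lhs fails at k=1 before rhs at j=2)
  i=2: ✓ (rhs at j=3; lhs holds on [2,2])
  i=3: ✗ (no rhs in [4,4])
  i=4: ✗ (lhs fails at k=4 before rhs at j=5)
  i=5: ✗ (lhs fails at k=5 before rhs at j=6)
  i=6: ✗ (no rhs in [7,7])

2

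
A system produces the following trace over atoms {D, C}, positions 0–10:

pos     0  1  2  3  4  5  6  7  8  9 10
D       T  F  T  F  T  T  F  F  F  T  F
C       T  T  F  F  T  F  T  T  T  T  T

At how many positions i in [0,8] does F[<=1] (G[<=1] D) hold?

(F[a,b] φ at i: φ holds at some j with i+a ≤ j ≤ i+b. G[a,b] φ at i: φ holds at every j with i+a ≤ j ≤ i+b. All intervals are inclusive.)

2

Evaluate at each i in [0,8]:
  i=0: ✗ (none in [0,1])
  i=1: ✗ (none in [1,2])
  i=2: ✗ (none in [2,3])
  i=3: ✓ (witness j=4)
  i=4: ✓ (witness j=4)
  i=5: ✗ (none in [5,6])
  i=6: ✗ (none in [6,7])
  i=7: ✗ (none in [7,8])
  i=8: ✗ (none in [8,9])
Positions where it holds: {3, 4} → 2.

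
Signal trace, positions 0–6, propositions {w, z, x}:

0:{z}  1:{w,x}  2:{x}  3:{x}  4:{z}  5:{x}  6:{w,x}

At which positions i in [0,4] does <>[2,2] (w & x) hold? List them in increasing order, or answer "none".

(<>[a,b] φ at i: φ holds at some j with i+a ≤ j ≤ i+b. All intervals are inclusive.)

4

Evaluate at each i in [0,4]:
  i=0: ✗ (none in [2,2])
  i=1: ✗ (none in [3,3])
  i=2: ✗ (none in [4,4])
  i=3: ✗ (none in [5,5])
  i=4: ✓ (witness j=6)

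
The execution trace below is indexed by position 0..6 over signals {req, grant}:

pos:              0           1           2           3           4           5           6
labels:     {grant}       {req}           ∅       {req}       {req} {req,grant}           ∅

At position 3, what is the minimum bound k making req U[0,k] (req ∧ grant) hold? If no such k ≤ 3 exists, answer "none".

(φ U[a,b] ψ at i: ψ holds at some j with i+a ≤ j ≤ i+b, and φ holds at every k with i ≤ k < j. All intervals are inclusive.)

Need earliest j ≥ 3 with (req ∧ grant), and req at every k in [3,j-1].
  j=3: rhs fails.
  j=4: rhs fails.
  j=5: rhs holds; lhs holds on [3,4]. k = 2.

2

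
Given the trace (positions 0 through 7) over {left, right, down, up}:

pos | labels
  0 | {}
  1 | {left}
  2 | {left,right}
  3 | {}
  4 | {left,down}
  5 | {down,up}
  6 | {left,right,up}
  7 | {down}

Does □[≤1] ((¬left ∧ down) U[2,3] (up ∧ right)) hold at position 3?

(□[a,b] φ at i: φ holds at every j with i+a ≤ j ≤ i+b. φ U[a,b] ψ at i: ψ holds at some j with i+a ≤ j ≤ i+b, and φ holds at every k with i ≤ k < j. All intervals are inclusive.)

No

Check ((¬left ∧ down) U[2,3] (up ∧ right)) at every j in [3,4]:
  j=3: fails
  j=4: fails
Fails at j=3 → formula fails.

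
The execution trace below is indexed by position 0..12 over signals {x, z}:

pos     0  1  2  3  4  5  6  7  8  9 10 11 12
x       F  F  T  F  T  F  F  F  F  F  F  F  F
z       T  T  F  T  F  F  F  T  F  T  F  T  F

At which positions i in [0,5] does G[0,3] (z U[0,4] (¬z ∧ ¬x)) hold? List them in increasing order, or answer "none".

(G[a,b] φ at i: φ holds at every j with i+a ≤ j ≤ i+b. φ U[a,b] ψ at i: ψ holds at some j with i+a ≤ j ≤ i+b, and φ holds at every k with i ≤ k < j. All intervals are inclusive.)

5

Evaluate at each i in [0,5]:
  i=0: ✗ (fails at j=0)
  i=1: ✗ (fails at j=1)
  i=2: ✗ (fails at j=2)
  i=3: ✗ (fails at j=3)
  i=4: ✗ (fails at j=4)
  i=5: ✓ (all of [5,8])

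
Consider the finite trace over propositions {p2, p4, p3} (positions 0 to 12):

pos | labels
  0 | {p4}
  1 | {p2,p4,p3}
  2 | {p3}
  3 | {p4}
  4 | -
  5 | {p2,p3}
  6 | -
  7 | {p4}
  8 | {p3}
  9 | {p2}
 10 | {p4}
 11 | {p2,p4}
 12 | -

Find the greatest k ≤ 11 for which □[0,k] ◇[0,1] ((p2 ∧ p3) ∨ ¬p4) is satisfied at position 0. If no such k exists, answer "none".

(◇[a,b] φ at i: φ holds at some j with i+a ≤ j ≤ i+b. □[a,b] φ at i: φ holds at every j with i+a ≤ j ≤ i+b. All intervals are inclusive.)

◇[0,1] ((p2 ∧ p3) ∨ ¬p4) must hold from j=0 onward; find where it first fails.
  j=0: holds
  j=1: holds
  j=2: holds
  j=3: holds
  j=4: holds
  j=5: holds
  j=6: holds
  j=7: holds
  j=8: holds
  j=9: holds
  j=10: fails
Holds on [0,9], so largest k = 9.

9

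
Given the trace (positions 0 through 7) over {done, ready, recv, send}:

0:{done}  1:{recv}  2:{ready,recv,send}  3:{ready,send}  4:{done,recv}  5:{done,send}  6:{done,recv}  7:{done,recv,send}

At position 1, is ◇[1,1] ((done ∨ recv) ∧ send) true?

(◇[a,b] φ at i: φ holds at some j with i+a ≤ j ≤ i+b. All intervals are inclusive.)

Check ((done ∨ recv) ∧ send) at each j in [2,2]:
  j=2: true
Found at j=2 → formula holds.

Holds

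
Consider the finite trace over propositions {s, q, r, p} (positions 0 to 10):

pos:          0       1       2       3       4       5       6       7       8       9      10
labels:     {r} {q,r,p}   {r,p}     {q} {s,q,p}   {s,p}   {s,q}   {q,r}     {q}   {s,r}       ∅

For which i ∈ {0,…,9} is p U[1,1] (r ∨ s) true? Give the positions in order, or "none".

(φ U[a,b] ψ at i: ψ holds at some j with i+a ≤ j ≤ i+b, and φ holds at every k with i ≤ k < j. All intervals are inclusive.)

1, 4, 5

Evaluate at each i in [0,9]:
  i=0: ✗ (lhs fails at k=0 before rhs at j=1)
  i=1: ✓ (rhs at j=2; lhs holds on [1,1])
  i=2: ✗ (no rhs in [3,3])
  i=3: ✗ (lhs fails at k=3 before rhs at j=4)
  i=4: ✓ (rhs at j=5; lhs holds on [4,4])
  i=5: ✓ (rhs at j=6; lhs holds on [5,5])
  i=6: ✗ (lhs fails at k=6 before rhs at j=7)
  i=7: ✗ (no rhs in [8,8])
  i=8: ✗ (lhs fails at k=8 before rhs at j=9)
  i=9: ✗ (no rhs in [10,10])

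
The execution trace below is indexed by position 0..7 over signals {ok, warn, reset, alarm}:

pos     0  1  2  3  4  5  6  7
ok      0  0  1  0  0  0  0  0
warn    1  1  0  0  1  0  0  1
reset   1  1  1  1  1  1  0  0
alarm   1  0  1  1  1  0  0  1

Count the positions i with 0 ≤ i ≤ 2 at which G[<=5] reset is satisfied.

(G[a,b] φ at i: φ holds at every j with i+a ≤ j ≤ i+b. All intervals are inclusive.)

Evaluate at each i in [0,2]:
  i=0: ✓ (all of [0,5])
  i=1: ✗ (fails at j=6)
  i=2: ✗ (fails at j=6)
Positions where it holds: {0} → 1.

1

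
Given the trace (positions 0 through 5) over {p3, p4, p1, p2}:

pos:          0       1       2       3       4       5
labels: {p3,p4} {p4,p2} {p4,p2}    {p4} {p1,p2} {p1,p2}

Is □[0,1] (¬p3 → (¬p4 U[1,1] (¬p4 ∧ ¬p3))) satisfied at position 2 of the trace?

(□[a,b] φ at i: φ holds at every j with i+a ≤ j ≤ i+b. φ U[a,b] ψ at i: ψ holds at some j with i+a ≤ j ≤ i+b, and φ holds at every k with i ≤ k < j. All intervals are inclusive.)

Check (¬p3 → (¬p4 U[1,1] (¬p4 ∧ ¬p3))) at every j in [2,3]:
  j=2: antecedent true; consequent fails → ✗
  j=3: antecedent true; consequent fails → ✗
Fails at j=2 → formula fails.

Does not hold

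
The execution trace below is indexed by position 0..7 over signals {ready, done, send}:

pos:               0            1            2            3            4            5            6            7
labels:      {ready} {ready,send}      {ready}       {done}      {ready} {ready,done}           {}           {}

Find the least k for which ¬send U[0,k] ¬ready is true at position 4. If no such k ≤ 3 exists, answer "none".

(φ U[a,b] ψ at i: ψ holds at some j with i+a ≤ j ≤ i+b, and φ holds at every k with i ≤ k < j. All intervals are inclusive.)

Need earliest j ≥ 4 with ¬ready, and ¬send at every k in [4,j-1].
  j=4: rhs fails.
  j=5: rhs fails.
  j=6: rhs holds; lhs holds on [4,5]. k = 2.

2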